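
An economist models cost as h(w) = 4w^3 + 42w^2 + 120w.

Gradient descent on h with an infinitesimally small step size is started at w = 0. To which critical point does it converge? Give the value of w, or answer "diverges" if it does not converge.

-2

h'(w) = 12(w + 2)(w + 5), so h'(0) = 120.
Gradient descent moves in the -h' direction, i.e. w is decreasing.
The nearest critical point in that direction is w = -2, where h'' = 36 > 0 (a local minimum). The iterate converges there.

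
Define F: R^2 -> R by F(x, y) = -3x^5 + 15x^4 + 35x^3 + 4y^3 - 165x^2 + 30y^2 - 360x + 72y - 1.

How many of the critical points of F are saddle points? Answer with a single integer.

F separates as a function of x plus a function of y, so ∇F=0 decouples.
∂F/∂x = -15(x - 4)(x - 3)(x + 1)(x + 2) = 0 at x ∈ {-2, -1, 3, 4}; ∂F/∂y = 12(y + 2)(y + 3) = 0 at y ∈ {-3, -2}.
The Hessian is diagonal: diag(F_xx, F_yy). Second derivatives: F_xx(-2)=450, F_xx(-1)=-300, F_xx(3)=300, F_xx(4)=-450; F_yy(-3)=-12, F_yy(-2)=12.
Saddle points occur where the two diagonal entries have opposite signs: (-2, -3), (-1, -2), (3, -3), (4, -2). Count: 4.

4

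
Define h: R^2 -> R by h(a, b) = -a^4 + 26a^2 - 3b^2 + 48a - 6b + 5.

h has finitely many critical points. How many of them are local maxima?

2

h separates as a function of a plus a function of b, so ∇h=0 decouples.
∂h/∂a = -4(a - 4)(a + 1)(a + 3) = 0 at a ∈ {-3, -1, 4}; ∂h/∂b = -6(b + 1) = 0 at b ∈ {-1}.
The Hessian is diagonal: diag(h_aa, h_bb). Second derivatives: h_aa(-3)=-56, h_aa(-1)=40, h_aa(4)=-140; h_bb(-1)=-6.
Local maxima occur where both diagonal entries negative: (-3, -1), (4, -1). Count: 2.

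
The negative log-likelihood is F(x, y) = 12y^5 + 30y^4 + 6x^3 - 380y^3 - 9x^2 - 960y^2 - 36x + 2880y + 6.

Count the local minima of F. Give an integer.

2

F separates as a function of x plus a function of y, so ∇F=0 decouples.
∂F/∂x = 18(x - 2)(x + 1) = 0 at x ∈ {-1, 2}; ∂F/∂y = 60(y - 4)(y - 1)(y + 3)(y + 4) = 0 at y ∈ {-4, -3, 1, 4}.
The Hessian is diagonal: diag(F_xx, F_yy). Second derivatives: F_xx(-1)=-54, F_xx(2)=54; F_yy(-4)=-2400, F_yy(-3)=1680, F_yy(1)=-3600, F_yy(4)=10080.
Local minima occur where both diagonal entries positive: (2, -3), (2, 4). Count: 2.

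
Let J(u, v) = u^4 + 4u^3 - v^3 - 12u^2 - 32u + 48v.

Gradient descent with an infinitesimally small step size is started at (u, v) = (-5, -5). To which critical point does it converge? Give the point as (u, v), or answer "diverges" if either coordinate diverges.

(-4, -4)

J is separable, so gradient descent decouples: u follows -∂J/∂u, v follows -∂J/∂v.
∂J/∂u = 4(u - 2)(u + 1)(u + 4); at u=-5 this is -112, so u increases.
∂J/∂v = -3(v - 4)(v + 4); at v=-5 this is -27, so v increases.
u converges to its nearest critical value -4 (a local min of the u-part); v converges to -4. The iterate converges to (-4, -4).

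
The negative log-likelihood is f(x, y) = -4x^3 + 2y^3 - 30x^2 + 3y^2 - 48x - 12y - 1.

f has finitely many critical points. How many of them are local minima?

1

f separates as a function of x plus a function of y, so ∇f=0 decouples.
∂f/∂x = -12(x + 1)(x + 4) = 0 at x ∈ {-4, -1}; ∂f/∂y = 6(y - 1)(y + 2) = 0 at y ∈ {-2, 1}.
The Hessian is diagonal: diag(f_xx, f_yy). Second derivatives: f_xx(-4)=36, f_xx(-1)=-36; f_yy(-2)=-18, f_yy(1)=18.
Local minima occur where both diagonal entries positive: (-4, 1). Count: 1.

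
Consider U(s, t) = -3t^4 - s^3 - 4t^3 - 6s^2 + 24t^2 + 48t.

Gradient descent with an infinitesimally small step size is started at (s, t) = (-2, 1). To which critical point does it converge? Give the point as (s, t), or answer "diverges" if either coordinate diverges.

U is separable, so gradient descent decouples: s follows -∂U/∂s, t follows -∂U/∂t.
∂U/∂s = -3s(s + 4); at s=-2 this is 12, so s decreases.
∂U/∂t = -12(t - 2)(t + 1)(t + 2); at t=1 this is 72, so t decreases.
s converges to its nearest critical value -4 (a local min of the s-part); t converges to -1. The iterate converges to (-4, -1).

(-4, -1)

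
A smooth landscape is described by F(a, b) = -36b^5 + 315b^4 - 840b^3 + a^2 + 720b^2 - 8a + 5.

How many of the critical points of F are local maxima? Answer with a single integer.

F separates as a function of a plus a function of b, so ∇F=0 decouples.
∂F/∂a = 2(a - 4) = 0 at a ∈ {4}; ∂F/∂b = -180b(b - 4)(b - 2)(b - 1) = 0 at b ∈ {0, 1, 2, 4}.
The Hessian is diagonal: diag(F_aa, F_bb). Second derivatives: F_aa(4)=2; F_bb(0)=1440, F_bb(1)=-540, F_bb(2)=720, F_bb(4)=-4320.
Local maxima occur where both diagonal entries negative: none. Count: 0.

0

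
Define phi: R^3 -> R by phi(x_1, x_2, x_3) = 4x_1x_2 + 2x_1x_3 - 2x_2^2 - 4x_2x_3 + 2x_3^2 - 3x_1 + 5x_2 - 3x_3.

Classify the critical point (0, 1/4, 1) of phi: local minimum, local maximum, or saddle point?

The Hessian is constant: H = [[0, 4, 2], [4, -4, -4], [2, -4, 4]].
Leading principal minors: Δ₁ = 0, Δ₂ = -16, Δ₃ = -112.
The minors fit neither the all-positive nor the alternating-sign pattern, so H is indefinite: a saddle point.

saddle point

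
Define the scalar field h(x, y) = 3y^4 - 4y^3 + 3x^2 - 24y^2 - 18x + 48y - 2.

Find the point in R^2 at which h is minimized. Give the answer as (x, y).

h(x,y) separates as P(x) + Q(y) − 2, so its minimum is min P + min Q − 2.
P'(x) = 6x - 18 vanishes at x ∈ {3}; Q'(y) = 12(y - 2)(y - 1)(y + 2) vanishes at y ∈ {-2, 1, 2}.
Local minima of P (where P''>0): P(3)=-27. Local minima of Q: Q(-2)=-112, Q(2)=16.
So the global minimum of h is P(3) + Q(-2) − 2 = -27 − 112 − 2 = -141, attained at (3, -2).

(3, -2)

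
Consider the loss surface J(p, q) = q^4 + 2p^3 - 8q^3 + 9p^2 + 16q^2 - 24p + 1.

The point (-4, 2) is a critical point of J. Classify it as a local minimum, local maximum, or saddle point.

local maximum

The mixed partial ∂²J/∂p∂q is 0, so the Hessian at any point is diag(J_pp, J_qq) = diag(6(2p + 3), 4(3q^2 - 12q + 8)).
At (-4, 2): H = diag(-30, -16).
Both eigenvalues are negative, so H is negative definite: a local maximum.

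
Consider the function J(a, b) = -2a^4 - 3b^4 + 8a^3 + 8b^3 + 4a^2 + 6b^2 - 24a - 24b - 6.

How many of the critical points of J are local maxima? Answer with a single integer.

J separates as a function of a plus a function of b, so ∇J=0 decouples.
∂J/∂a = -8(a - 3)(a - 1)(a + 1) = 0 at a ∈ {-1, 1, 3}; ∂J/∂b = -12(b - 2)(b - 1)(b + 1) = 0 at b ∈ {-1, 1, 2}.
The Hessian is diagonal: diag(J_aa, J_bb). Second derivatives: J_aa(-1)=-64, J_aa(1)=32, J_aa(3)=-64; J_bb(-1)=-72, J_bb(1)=24, J_bb(2)=-36.
Local maxima occur where both diagonal entries negative: (-1, -1), (-1, 2), (3, -1), (3, 2). Count: 4.

4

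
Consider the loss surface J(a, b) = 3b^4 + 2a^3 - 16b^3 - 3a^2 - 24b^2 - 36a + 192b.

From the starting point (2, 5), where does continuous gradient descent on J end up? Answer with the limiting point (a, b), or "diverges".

J is separable, so gradient descent decouples: a follows -∂J/∂a, b follows -∂J/∂b.
∂J/∂a = 6(a - 3)(a + 2); at a=2 this is -24, so a increases.
∂J/∂b = 12(b - 4)(b - 2)(b + 2); at b=5 this is 252, so b decreases.
a converges to its nearest critical value 3 (a local min of the a-part); b converges to 4. The iterate converges to (3, 4).

(3, 4)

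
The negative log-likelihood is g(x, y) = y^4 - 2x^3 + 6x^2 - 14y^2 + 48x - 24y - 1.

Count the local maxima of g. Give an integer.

g separates as a function of x plus a function of y, so ∇g=0 decouples.
∂g/∂x = -6(x - 4)(x + 2) = 0 at x ∈ {-2, 4}; ∂g/∂y = 4(y - 3)(y + 1)(y + 2) = 0 at y ∈ {-2, -1, 3}.
The Hessian is diagonal: diag(g_xx, g_yy). Second derivatives: g_xx(-2)=36, g_xx(4)=-36; g_yy(-2)=20, g_yy(-1)=-16, g_yy(3)=80.
Local maxima occur where both diagonal entries negative: (4, -1). Count: 1.

1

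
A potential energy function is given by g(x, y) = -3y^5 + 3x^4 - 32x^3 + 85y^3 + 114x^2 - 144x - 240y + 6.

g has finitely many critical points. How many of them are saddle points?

g separates as a function of x plus a function of y, so ∇g=0 decouples.
∂g/∂x = 12(x - 4)(x - 3)(x - 1) = 0 at x ∈ {1, 3, 4}; ∂g/∂y = -15(y - 4)(y - 1)(y + 1)(y + 4) = 0 at y ∈ {-4, -1, 1, 4}.
The Hessian is diagonal: diag(g_xx, g_yy). Second derivatives: g_xx(1)=72, g_xx(3)=-24, g_xx(4)=36; g_yy(-4)=1800, g_yy(-1)=-450, g_yy(1)=450, g_yy(4)=-1800.
Saddle points occur where the two diagonal entries have opposite signs: (1, -1), (1, 4), (3, -4), (3, 1), (4, -1), (4, 4). Count: 6.

6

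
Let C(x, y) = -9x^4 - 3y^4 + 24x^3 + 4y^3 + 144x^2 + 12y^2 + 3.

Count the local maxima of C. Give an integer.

4

C separates as a function of x plus a function of y, so ∇C=0 decouples.
∂C/∂x = -36x(x - 4)(x + 2) = 0 at x ∈ {-2, 0, 4}; ∂C/∂y = -12y(y - 2)(y + 1) = 0 at y ∈ {-1, 0, 2}.
The Hessian is diagonal: diag(C_xx, C_yy). Second derivatives: C_xx(-2)=-432, C_xx(0)=288, C_xx(4)=-864; C_yy(-1)=-36, C_yy(0)=24, C_yy(2)=-72.
Local maxima occur where both diagonal entries negative: (-2, -1), (-2, 2), (4, -1), (4, 2). Count: 4.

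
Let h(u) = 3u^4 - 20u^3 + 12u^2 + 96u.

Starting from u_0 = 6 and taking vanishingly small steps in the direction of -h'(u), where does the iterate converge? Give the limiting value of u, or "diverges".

4

h'(u) = 12(u - 4)(u - 2)(u + 1), so h'(6) = 672.
Gradient descent moves in the -h' direction, i.e. u is decreasing.
The nearest critical point in that direction is u = 4, where h'' = 120 > 0 (a local minimum). The iterate converges there.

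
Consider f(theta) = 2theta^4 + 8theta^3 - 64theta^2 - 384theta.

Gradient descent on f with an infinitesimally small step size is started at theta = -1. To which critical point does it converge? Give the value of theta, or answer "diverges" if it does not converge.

4

f'(theta) = 8(theta - 4)(theta + 3)(theta + 4), so f'(-1) = -240.
Gradient descent moves in the -f' direction, i.e. theta is increasing.
The nearest critical point in that direction is theta = 4, where f'' = 448 > 0 (a local minimum). The iterate converges there.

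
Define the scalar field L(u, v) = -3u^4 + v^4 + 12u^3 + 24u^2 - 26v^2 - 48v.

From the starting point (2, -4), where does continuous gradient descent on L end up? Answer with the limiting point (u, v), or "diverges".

L is separable, so gradient descent decouples: u follows -∂L/∂u, v follows -∂L/∂v.
∂L/∂u = -12u(u - 4)(u + 1); at u=2 this is 144, so u decreases.
∂L/∂v = 4(v - 4)(v + 1)(v + 3); at v=-4 this is -96, so v increases.
u converges to its nearest critical value 0 (a local min of the u-part); v converges to -3. The iterate converges to (0, -3).

(0, -3)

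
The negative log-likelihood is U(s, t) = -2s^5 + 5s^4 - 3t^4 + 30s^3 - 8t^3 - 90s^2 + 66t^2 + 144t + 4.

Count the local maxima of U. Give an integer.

4

U separates as a function of s plus a function of t, so ∇U=0 decouples.
∂U/∂s = -10s(s - 3)(s - 2)(s + 3) = 0 at s ∈ {-3, 0, 2, 3}; ∂U/∂t = -12(t - 3)(t + 1)(t + 4) = 0 at t ∈ {-4, -1, 3}.
The Hessian is diagonal: diag(U_ss, U_tt). Second derivatives: U_ss(-3)=900, U_ss(0)=-180, U_ss(2)=100, U_ss(3)=-180; U_tt(-4)=-252, U_tt(-1)=144, U_tt(3)=-336.
Local maxima occur where both diagonal entries negative: (0, -4), (0, 3), (3, -4), (3, 3). Count: 4.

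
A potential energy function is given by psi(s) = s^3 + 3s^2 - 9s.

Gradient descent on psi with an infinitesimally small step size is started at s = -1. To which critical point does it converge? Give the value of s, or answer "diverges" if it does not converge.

psi'(s) = 3(s - 1)(s + 3), so psi'(-1) = -12.
Gradient descent moves in the -psi' direction, i.e. s is increasing.
The nearest critical point in that direction is s = 1, where psi'' = 12 > 0 (a local minimum). The iterate converges there.

1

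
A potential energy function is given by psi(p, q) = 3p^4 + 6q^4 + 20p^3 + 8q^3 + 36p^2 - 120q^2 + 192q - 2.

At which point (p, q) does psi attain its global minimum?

(0, -4)

psi(p,q) separates as A(p) + B(q) − 2, so its minimum is min A + min B − 2.
A'(p) = 12p(p + 2)(p + 3) vanishes at p ∈ {-3, -2, 0}; B'(q) = 24(q - 2)(q - 1)(q + 4) vanishes at q ∈ {-4, 1, 2}.
Local minima of A (where A''>0): A(-3)=27, A(0)=0. Local minima of B: B(-4)=-1664, B(2)=64.
So the global minimum of psi is A(0) + B(-4) − 2 = 0 − 1664 − 2 = -1666, attained at (0, -4).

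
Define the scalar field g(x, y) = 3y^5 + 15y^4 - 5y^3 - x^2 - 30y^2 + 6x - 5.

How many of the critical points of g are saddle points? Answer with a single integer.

g separates as a function of x plus a function of y, so ∇g=0 decouples.
∂g/∂x = -2(x - 3) = 0 at x ∈ {3}; ∂g/∂y = 15y(y - 1)(y + 1)(y + 4) = 0 at y ∈ {-4, -1, 0, 1}.
The Hessian is diagonal: diag(g_xx, g_yy). Second derivatives: g_xx(3)=-2; g_yy(-4)=-900, g_yy(-1)=90, g_yy(0)=-60, g_yy(1)=150.
Saddle points occur where the two diagonal entries have opposite signs: (3, -1), (3, 1). Count: 2.

2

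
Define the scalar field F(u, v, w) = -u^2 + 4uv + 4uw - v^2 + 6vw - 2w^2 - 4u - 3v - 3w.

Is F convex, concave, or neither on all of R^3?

F is quadratic, so its Hessian is the constant matrix H = [[-2, 4, 4], [4, -2, 6], [4, 6, -4]].
Leading principal minors: -2, -12, 344.
Neither pattern holds ⇒ H is indefinite ⇒ neither convex nor concave.

neither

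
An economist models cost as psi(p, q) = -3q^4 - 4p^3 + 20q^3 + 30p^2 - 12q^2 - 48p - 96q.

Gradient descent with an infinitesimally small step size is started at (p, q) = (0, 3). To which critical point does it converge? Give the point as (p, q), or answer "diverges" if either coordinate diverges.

(1, 2)

psi is separable, so gradient descent decouples: p follows -∂psi/∂p, q follows -∂psi/∂q.
∂psi/∂p = -12(p - 4)(p - 1); at p=0 this is -48, so p increases.
∂psi/∂q = -12(q - 4)(q - 2)(q + 1); at q=3 this is 48, so q decreases.
p converges to its nearest critical value 1 (a local min of the p-part); q converges to 2. The iterate converges to (1, 2).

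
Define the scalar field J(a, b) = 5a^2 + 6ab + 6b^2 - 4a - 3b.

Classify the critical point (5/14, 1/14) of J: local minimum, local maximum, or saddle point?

The Hessian of J is constant: H = [[10, 6], [6, 12]].
det(H) = 10·12 − 6² = 84.
det(H) > 0 and tr(H) = 22 > 0, so H is positive definite and the point is a local minimum.

local minimum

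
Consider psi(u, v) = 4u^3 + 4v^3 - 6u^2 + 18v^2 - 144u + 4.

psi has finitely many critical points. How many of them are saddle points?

psi separates as a function of u plus a function of v, so ∇psi=0 decouples.
∂psi/∂u = 12(u - 4)(u + 3) = 0 at u ∈ {-3, 4}; ∂psi/∂v = 12v(v + 3) = 0 at v ∈ {-3, 0}.
The Hessian is diagonal: diag(psi_uu, psi_vv). Second derivatives: psi_uu(-3)=-84, psi_uu(4)=84; psi_vv(-3)=-36, psi_vv(0)=36.
Saddle points occur where the two diagonal entries have opposite signs: (-3, 0), (4, -3). Count: 2.

2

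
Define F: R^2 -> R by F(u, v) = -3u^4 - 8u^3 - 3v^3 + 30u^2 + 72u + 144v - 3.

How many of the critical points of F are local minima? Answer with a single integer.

1

F separates as a function of u plus a function of v, so ∇F=0 decouples.
∂F/∂u = -12(u - 2)(u + 1)(u + 3) = 0 at u ∈ {-3, -1, 2}; ∂F/∂v = -9(v - 4)(v + 4) = 0 at v ∈ {-4, 4}.
The Hessian is diagonal: diag(F_uu, F_vv). Second derivatives: F_uu(-3)=-120, F_uu(-1)=72, F_uu(2)=-180; F_vv(-4)=72, F_vv(4)=-72.
Local minima occur where both diagonal entries positive: (-1, -4). Count: 1.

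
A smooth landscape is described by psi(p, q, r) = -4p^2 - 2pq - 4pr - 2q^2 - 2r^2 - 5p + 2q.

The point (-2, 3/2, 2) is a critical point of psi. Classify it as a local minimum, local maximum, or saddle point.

The Hessian is constant: H = [[-8, -2, -4], [-2, -4, 0], [-4, 0, -4]].
Leading principal minors: Δ₁ = -8, Δ₂ = 28, Δ₃ = -48.
The minors alternate sign starting negative (−, +, −), so H is negative definite: a local maximum.

local maximum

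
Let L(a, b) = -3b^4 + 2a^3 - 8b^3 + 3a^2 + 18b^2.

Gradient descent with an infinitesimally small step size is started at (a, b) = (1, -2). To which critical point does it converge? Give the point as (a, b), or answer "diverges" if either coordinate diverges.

L is separable, so gradient descent decouples: a follows -∂L/∂a, b follows -∂L/∂b.
∂L/∂a = 6a(a + 1); at a=1 this is 12, so a decreases.
∂L/∂b = -12b(b - 1)(b + 3); at b=-2 this is -72, so b increases.
a converges to its nearest critical value 0 (a local min of the a-part); b converges to 0. The iterate converges to (0, 0).

(0, 0)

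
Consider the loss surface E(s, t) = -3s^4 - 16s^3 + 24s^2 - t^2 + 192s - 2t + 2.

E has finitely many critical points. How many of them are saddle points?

E separates as a function of s plus a function of t, so ∇E=0 decouples.
∂E/∂s = -12(s - 2)(s + 2)(s + 4) = 0 at s ∈ {-4, -2, 2}; ∂E/∂t = -2(t + 1) = 0 at t ∈ {-1}.
The Hessian is diagonal: diag(E_ss, E_tt). Second derivatives: E_ss(-4)=-144, E_ss(-2)=96, E_ss(2)=-288; E_tt(-1)=-2.
Saddle points occur where the two diagonal entries have opposite signs: (-2, -1). Count: 1.

1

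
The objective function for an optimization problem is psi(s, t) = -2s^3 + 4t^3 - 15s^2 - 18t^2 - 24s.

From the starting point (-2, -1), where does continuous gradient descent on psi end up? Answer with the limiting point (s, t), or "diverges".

psi is separable, so gradient descent decouples: s follows -∂psi/∂s, t follows -∂psi/∂t.
∂psi/∂s = -6(s + 1)(s + 4); at s=-2 this is 12, so s decreases.
∂psi/∂t = 12t(t - 3); at t=-1 this is 48, so t decreases.
The t-coordinate has no critical point in that direction and runs off to infinity.

diverges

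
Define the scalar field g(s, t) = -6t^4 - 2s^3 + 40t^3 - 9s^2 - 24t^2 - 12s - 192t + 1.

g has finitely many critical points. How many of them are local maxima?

2

g separates as a function of s plus a function of t, so ∇g=0 decouples.
∂g/∂s = -6(s + 1)(s + 2) = 0 at s ∈ {-2, -1}; ∂g/∂t = -24(t - 4)(t - 2)(t + 1) = 0 at t ∈ {-1, 2, 4}.
The Hessian is diagonal: diag(g_ss, g_tt). Second derivatives: g_ss(-2)=6, g_ss(-1)=-6; g_tt(-1)=-360, g_tt(2)=144, g_tt(4)=-240.
Local maxima occur where both diagonal entries negative: (-1, -1), (-1, 4). Count: 2.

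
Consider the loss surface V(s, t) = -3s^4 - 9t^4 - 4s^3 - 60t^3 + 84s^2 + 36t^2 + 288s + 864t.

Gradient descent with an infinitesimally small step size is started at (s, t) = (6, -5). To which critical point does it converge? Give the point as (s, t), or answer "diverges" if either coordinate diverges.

V is separable, so gradient descent decouples: s follows -∂V/∂s, t follows -∂V/∂t.
∂V/∂s = -12(s - 4)(s + 2)(s + 3); at s=6 this is -1728, so s increases.
∂V/∂t = -36(t - 2)(t + 3)(t + 4); at t=-5 this is 504, so t decreases.
The s-coordinate has no critical point in that direction and runs off to infinity.

diverges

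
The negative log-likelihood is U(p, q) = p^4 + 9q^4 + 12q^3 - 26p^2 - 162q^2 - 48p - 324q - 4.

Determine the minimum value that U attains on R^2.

-1733

U(p,q) separates as A(p) + B(q) − 4, so its minimum is min A + min B − 4.
A'(p) = 4(p - 4)(p + 1)(p + 3) vanishes at p ∈ {-3, -1, 4}; B'(q) = 36(q - 3)(q + 1)(q + 3) vanishes at q ∈ {-3, -1, 3}.
Local minima of A (where A''>0): A(-3)=-9, A(4)=-352. Local minima of B: B(-3)=-81, B(3)=-1377.
So the global minimum of U is A(4) + B(3) − 4 = -352 − 1377 − 4 = -1733, attained at (4, 3).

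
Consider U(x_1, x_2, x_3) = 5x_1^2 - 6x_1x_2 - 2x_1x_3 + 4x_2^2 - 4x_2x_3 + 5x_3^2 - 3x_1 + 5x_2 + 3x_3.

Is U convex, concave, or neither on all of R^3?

U is quadratic, so its Hessian is the constant matrix H = [[10, -6, -2], [-6, 8, -4], [-2, -4, 10]].
Leading principal minors: 10, 44, 152.
All positive ⇒ H ≻ 0 ⇒ convex.

convex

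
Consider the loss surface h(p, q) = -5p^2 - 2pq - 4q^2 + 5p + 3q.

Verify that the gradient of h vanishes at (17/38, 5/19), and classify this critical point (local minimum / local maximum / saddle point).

∇h = (-10p - 2q + 5, -2p - 8q + 3); substituting (17/38, 5/19) gives ∇h = (0, 0), so (17/38, 5/19) is indeed a critical point.
The Hessian of h is constant: H = [[-10, -2], [-2, -8]].
det(H) = (-10)·(-8) − (-2)² = 76.
det(H) > 0 and tr(H) = -18 < 0, so H is negative definite and the point is a local maximum.

local maximum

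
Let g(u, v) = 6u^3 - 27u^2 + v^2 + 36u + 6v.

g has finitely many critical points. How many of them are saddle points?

1

g separates as a function of u plus a function of v, so ∇g=0 decouples.
∂g/∂u = 18(u - 2)(u - 1) = 0 at u ∈ {1, 2}; ∂g/∂v = 2(v + 3) = 0 at v ∈ {-3}.
The Hessian is diagonal: diag(g_uu, g_vv). Second derivatives: g_uu(1)=-18, g_uu(2)=18; g_vv(-3)=2.
Saddle points occur where the two diagonal entries have opposite signs: (1, -3). Count: 1.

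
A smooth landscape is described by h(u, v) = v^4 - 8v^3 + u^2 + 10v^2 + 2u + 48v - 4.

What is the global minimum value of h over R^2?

h(u,v) separates as P(u) + Q(v) − 4, so its minimum is min P + min Q − 4.
P'(u) = 2u + 2 vanishes at u ∈ {-1}; Q'(v) = 4(v - 4)(v - 3)(v + 1) vanishes at v ∈ {-1, 3, 4}.
Local minima of P (where P''>0): P(-1)=-1. Local minima of Q: Q(-1)=-29, Q(4)=96.
So the global minimum of h is P(-1) + Q(-1) − 4 = -1 − 29 − 4 = -34, attained at (-1, -1).

-34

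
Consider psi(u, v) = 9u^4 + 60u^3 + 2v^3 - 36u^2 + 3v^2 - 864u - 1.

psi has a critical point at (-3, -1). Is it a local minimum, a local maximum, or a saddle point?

The mixed partial ∂²psi/∂u∂v is 0, so the Hessian at any point is diag(psi_uu, psi_vv) = diag(36(3u^2 + 10u - 2), 6(2v + 1)).
At (-3, -1): H = diag(-180, -6).
Both eigenvalues are negative, so H is negative definite: a local maximum.

local maximum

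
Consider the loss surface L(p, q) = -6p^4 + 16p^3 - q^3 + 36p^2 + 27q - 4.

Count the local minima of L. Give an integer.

L separates as a function of p plus a function of q, so ∇L=0 decouples.
∂L/∂p = -24p(p - 3)(p + 1) = 0 at p ∈ {-1, 0, 3}; ∂L/∂q = -3(q - 3)(q + 3) = 0 at q ∈ {-3, 3}.
The Hessian is diagonal: diag(L_pp, L_qq). Second derivatives: L_pp(-1)=-96, L_pp(0)=72, L_pp(3)=-288; L_qq(-3)=18, L_qq(3)=-18.
Local minima occur where both diagonal entries positive: (0, -3). Count: 1.

1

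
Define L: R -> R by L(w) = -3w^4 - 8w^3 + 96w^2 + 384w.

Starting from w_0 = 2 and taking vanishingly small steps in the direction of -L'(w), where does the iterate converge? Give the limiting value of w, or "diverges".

-2

L'(w) = -12(w - 4)(w + 2)(w + 4), so L'(2) = 576.
Gradient descent moves in the -L' direction, i.e. w is decreasing.
The nearest critical point in that direction is w = -2, where L'' = 144 > 0 (a local minimum). The iterate converges there.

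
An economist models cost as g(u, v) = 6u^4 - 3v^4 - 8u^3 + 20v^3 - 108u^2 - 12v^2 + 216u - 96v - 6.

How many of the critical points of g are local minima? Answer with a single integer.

g separates as a function of u plus a function of v, so ∇g=0 decouples.
∂g/∂u = 24(u - 3)(u - 1)(u + 3) = 0 at u ∈ {-3, 1, 3}; ∂g/∂v = -12(v - 4)(v - 2)(v + 1) = 0 at v ∈ {-1, 2, 4}.
The Hessian is diagonal: diag(g_uu, g_vv). Second derivatives: g_uu(-3)=576, g_uu(1)=-192, g_uu(3)=288; g_vv(-1)=-180, g_vv(2)=72, g_vv(4)=-120.
Local minima occur where both diagonal entries positive: (-3, 2), (3, 2). Count: 2.

2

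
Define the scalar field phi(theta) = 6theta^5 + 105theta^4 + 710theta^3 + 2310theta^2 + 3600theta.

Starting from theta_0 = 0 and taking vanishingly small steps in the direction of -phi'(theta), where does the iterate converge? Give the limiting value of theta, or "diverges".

-2

phi'(theta) = 30(theta + 2)(theta + 3)(theta + 4)(theta + 5), so phi'(0) = 3600.
Gradient descent moves in the -phi' direction, i.e. theta is decreasing.
The nearest critical point in that direction is theta = -2, where phi'' = 180 > 0 (a local minimum). The iterate converges there.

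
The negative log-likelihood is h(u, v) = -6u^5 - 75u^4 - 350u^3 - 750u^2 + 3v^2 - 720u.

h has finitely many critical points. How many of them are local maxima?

h separates as a function of u plus a function of v, so ∇h=0 decouples.
∂h/∂u = -30(u + 1)(u + 2)(u + 3)(u + 4) = 0 at u ∈ {-4, -3, -2, -1}; ∂h/∂v = 6v = 0 at v ∈ {0}.
The Hessian is diagonal: diag(h_uu, h_vv). Second derivatives: h_uu(-4)=180, h_uu(-3)=-60, h_uu(-2)=60, h_uu(-1)=-180; h_vv(0)=6.
Local maxima occur where both diagonal entries negative: none. Count: 0.

0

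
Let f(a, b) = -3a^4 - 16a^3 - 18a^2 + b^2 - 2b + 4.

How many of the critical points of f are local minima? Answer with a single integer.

1

f separates as a function of a plus a function of b, so ∇f=0 decouples.
∂f/∂a = -12a(a + 1)(a + 3) = 0 at a ∈ {-3, -1, 0}; ∂f/∂b = 2(b - 1) = 0 at b ∈ {1}.
The Hessian is diagonal: diag(f_aa, f_bb). Second derivatives: f_aa(-3)=-72, f_aa(-1)=24, f_aa(0)=-36; f_bb(1)=2.
Local minima occur where both diagonal entries positive: (-1, 1). Count: 1.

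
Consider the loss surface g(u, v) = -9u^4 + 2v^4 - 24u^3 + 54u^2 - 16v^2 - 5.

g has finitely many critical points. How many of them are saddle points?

5

g separates as a function of u plus a function of v, so ∇g=0 decouples.
∂g/∂u = -36u(u - 1)(u + 3) = 0 at u ∈ {-3, 0, 1}; ∂g/∂v = 8v(v - 2)(v + 2) = 0 at v ∈ {-2, 0, 2}.
The Hessian is diagonal: diag(g_uu, g_vv). Second derivatives: g_uu(-3)=-432, g_uu(0)=108, g_uu(1)=-144; g_vv(-2)=64, g_vv(0)=-32, g_vv(2)=64.
Saddle points occur where the two diagonal entries have opposite signs: (-3, -2), (-3, 2), (0, 0), (1, -2), (1, 2). Count: 5.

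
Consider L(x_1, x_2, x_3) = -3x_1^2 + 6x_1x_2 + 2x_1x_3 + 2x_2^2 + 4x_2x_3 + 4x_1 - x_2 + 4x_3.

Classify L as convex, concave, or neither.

neither

L is quadratic, so its Hessian is the constant matrix H = [[-6, 6, 2], [6, 4, 4], [2, 4, 0]].
Leading principal minors: -6, -60, 176.
Neither pattern holds ⇒ H is indefinite ⇒ neither convex nor concave.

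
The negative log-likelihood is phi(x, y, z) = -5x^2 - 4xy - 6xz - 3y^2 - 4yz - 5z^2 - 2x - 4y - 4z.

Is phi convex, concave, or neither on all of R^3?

phi is quadratic, so its Hessian is the constant matrix H = [[-10, -4, -6], [-4, -6, -4], [-6, -4, -10]].
Leading principal minors: -10, 44, -256.
Signs alternate −, +, − ⇒ H ≺ 0 ⇒ concave.

concave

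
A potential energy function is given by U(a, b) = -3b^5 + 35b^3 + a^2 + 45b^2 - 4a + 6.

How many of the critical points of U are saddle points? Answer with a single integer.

U separates as a function of a plus a function of b, so ∇U=0 decouples.
∂U/∂a = 2(a - 2) = 0 at a ∈ {2}; ∂U/∂b = -15b(b - 3)(b + 1)(b + 2) = 0 at b ∈ {-2, -1, 0, 3}.
The Hessian is diagonal: diag(U_aa, U_bb). Second derivatives: U_aa(2)=2; U_bb(-2)=150, U_bb(-1)=-60, U_bb(0)=90, U_bb(3)=-900.
Saddle points occur where the two diagonal entries have opposite signs: (2, -1), (2, 3). Count: 2.

2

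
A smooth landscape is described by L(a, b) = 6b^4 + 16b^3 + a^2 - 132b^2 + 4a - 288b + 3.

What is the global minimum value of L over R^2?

-1135

L(a,b) separates as P(a) + Q(b) + 3, so its minimum is min P + min Q + 3.
P'(a) = 2a + 4 vanishes at a ∈ {-2}; Q'(b) = 24(b - 3)(b + 1)(b + 4) vanishes at b ∈ {-4, -1, 3}.
Local minima of P (where P''>0): P(-2)=-4. Local minima of Q: Q(-4)=-448, Q(3)=-1134.
So the global minimum of L is P(-2) + Q(3) + 3 = -4 − 1134 + 3 = -1135, attained at (-2, 3).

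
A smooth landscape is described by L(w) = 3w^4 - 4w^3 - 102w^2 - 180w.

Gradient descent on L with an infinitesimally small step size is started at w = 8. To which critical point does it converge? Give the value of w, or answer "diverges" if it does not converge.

5

L'(w) = 12(w - 5)(w + 1)(w + 3), so L'(8) = 3564.
Gradient descent moves in the -L' direction, i.e. w is decreasing.
The nearest critical point in that direction is w = 5, where L'' = 576 > 0 (a local minimum). The iterate converges there.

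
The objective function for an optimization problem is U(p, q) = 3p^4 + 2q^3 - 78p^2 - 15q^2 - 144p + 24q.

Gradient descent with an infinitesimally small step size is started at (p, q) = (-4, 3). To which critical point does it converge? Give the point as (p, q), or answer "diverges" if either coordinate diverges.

(-3, 4)

U is separable, so gradient descent decouples: p follows -∂U/∂p, q follows -∂U/∂q.
∂U/∂p = 12(p - 4)(p + 1)(p + 3); at p=-4 this is -288, so p increases.
∂U/∂q = 6(q - 4)(q - 1); at q=3 this is -12, so q increases.
p converges to its nearest critical value -3 (a local min of the p-part); q converges to 4. The iterate converges to (-3, 4).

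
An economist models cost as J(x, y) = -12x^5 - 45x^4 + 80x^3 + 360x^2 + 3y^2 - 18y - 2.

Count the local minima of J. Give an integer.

J separates as a function of x plus a function of y, so ∇J=0 decouples.
∂J/∂x = -60x(x - 2)(x + 2)(x + 3) = 0 at x ∈ {-3, -2, 0, 2}; ∂J/∂y = 6(y - 3) = 0 at y ∈ {3}.
The Hessian is diagonal: diag(J_xx, J_yy). Second derivatives: J_xx(-3)=900, J_xx(-2)=-480, J_xx(0)=720, J_xx(2)=-2400; J_yy(3)=6.
Local minima occur where both diagonal entries positive: (-3, 3), (0, 3). Count: 2.

2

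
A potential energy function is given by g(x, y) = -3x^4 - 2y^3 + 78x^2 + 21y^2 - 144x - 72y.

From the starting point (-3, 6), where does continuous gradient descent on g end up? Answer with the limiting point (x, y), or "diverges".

g is separable, so gradient descent decouples: x follows -∂g/∂x, y follows -∂g/∂y.
∂g/∂x = -12(x - 3)(x - 1)(x + 4); at x=-3 this is -288, so x increases.
∂g/∂y = -6(y - 4)(y - 3); at y=6 this is -36, so y increases.
The y-coordinate has no critical point in that direction and runs off to infinity.

diverges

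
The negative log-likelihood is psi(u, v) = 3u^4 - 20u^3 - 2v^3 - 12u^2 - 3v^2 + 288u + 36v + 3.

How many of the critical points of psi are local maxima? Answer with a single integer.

1

psi separates as a function of u plus a function of v, so ∇psi=0 decouples.
∂psi/∂u = 12(u - 4)(u - 3)(u + 2) = 0 at u ∈ {-2, 3, 4}; ∂psi/∂v = -6(v - 2)(v + 3) = 0 at v ∈ {-3, 2}.
The Hessian is diagonal: diag(psi_uu, psi_vv). Second derivatives: psi_uu(-2)=360, psi_uu(3)=-60, psi_uu(4)=72; psi_vv(-3)=30, psi_vv(2)=-30.
Local maxima occur where both diagonal entries negative: (3, 2). Count: 1.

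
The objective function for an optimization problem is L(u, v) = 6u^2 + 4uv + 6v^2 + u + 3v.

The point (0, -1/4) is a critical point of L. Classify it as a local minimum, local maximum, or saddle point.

local minimum

The Hessian of L is constant: H = [[12, 4], [4, 12]].
det(H) = 12·12 − 4² = 128.
det(H) > 0 and tr(H) = 24 > 0, so H is positive definite and the point is a local minimum.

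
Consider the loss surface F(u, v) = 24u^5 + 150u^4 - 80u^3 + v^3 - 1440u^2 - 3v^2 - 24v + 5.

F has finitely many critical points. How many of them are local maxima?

2

F separates as a function of u plus a function of v, so ∇F=0 decouples.
∂F/∂u = 120u(u - 2)(u + 3)(u + 4) = 0 at u ∈ {-4, -3, 0, 2}; ∂F/∂v = 3(v - 4)(v + 2) = 0 at v ∈ {-2, 4}.
The Hessian is diagonal: diag(F_uu, F_vv). Second derivatives: F_uu(-4)=-2880, F_uu(-3)=1800, F_uu(0)=-2880, F_uu(2)=7200; F_vv(-2)=-18, F_vv(4)=18.
Local maxima occur where both diagonal entries negative: (-4, -2), (0, -2). Count: 2.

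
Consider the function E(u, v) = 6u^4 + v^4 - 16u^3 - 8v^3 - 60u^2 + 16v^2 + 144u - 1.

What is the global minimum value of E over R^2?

-305

E(u,v) separates as P(u) + Q(v) − 1, so its minimum is min P + min Q − 1.
P'(u) = 24(u - 3)(u - 1)(u + 2) vanishes at u ∈ {-2, 1, 3}; Q'(v) = 4v(v - 4)(v - 2) vanishes at v ∈ {0, 2, 4}.
Local minima of P (where P''>0): P(-2)=-304, P(3)=-54. Local minima of Q: Q(0)=0, Q(4)=0.
So the global minimum of E is P(-2) + Q(0) − 1 = -304 + 0 − 1 = -305, attained at (-2, 0).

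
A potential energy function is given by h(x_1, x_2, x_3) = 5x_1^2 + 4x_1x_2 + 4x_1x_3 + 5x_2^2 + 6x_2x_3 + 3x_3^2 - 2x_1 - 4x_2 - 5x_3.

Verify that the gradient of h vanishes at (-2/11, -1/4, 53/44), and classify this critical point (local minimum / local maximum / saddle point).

∇h = (10x_1 + 4x_2 + 4x_3 - 2, 4x_1 + 10x_2 + 6x_3 - 4, 4x_1 + 6x_2 + 6x_3 - 5); substituting (-2/11, -1/4, 53/44) gives ∇h = (0, 0, 0), so (-2/11, -1/4, 53/44) is indeed a critical point.
The Hessian is constant: H = [[10, 4, 4], [4, 10, 6], [4, 6, 6]].
Leading principal minors: Δ₁ = 10, Δ₂ = 84, Δ₃ = 176.
All leading minors are positive, so H is positive definite: a local minimum.

local minimum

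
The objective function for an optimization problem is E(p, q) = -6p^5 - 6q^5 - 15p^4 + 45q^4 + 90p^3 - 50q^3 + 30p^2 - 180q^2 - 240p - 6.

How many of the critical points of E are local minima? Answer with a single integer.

E separates as a function of p plus a function of q, so ∇E=0 decouples.
∂E/∂p = -30(p - 2)(p - 1)(p + 1)(p + 4) = 0 at p ∈ {-4, -1, 1, 2}; ∂E/∂q = -30q(q - 4)(q - 3)(q + 1) = 0 at q ∈ {-1, 0, 3, 4}.
The Hessian is diagonal: diag(E_pp, E_qq). Second derivatives: E_pp(-4)=2700, E_pp(-1)=-540, E_pp(1)=300, E_pp(2)=-540; E_qq(-1)=600, E_qq(0)=-360, E_qq(3)=360, E_qq(4)=-600.
Local minima occur where both diagonal entries positive: (-4, -1), (-4, 3), (1, -1), (1, 3). Count: 4.

4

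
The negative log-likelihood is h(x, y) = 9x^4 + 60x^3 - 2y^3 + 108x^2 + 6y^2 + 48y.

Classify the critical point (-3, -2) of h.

The mixed partial ∂²h/∂x∂y is 0, so the Hessian at any point is diag(h_xx, h_yy) = diag(36(3x^2 + 10x + 6), 12(-y + 1)).
At (-3, -2): H = diag(108, 36).
Both eigenvalues are positive, so H is positive definite: a local minimum.

local minimum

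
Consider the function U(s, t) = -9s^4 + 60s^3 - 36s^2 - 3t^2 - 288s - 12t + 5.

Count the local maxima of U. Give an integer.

U separates as a function of s plus a function of t, so ∇U=0 decouples.
∂U/∂s = -36(s - 4)(s - 2)(s + 1) = 0 at s ∈ {-1, 2, 4}; ∂U/∂t = -6(t + 2) = 0 at t ∈ {-2}.
The Hessian is diagonal: diag(U_ss, U_tt). Second derivatives: U_ss(-1)=-540, U_ss(2)=216, U_ss(4)=-360; U_tt(-2)=-6.
Local maxima occur where both diagonal entries negative: (-1, -2), (4, -2). Count: 2.

2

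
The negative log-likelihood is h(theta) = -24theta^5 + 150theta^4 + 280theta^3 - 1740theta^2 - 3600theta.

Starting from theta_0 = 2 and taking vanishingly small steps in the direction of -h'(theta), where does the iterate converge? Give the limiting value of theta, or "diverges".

3

h'(theta) = -120(theta - 5)(theta - 3)(theta + 1)(theta + 2), so h'(2) = -4320.
Gradient descent moves in the -h' direction, i.e. theta is increasing.
The nearest critical point in that direction is theta = 3, where h'' = 4800 > 0 (a local minimum). The iterate converges there.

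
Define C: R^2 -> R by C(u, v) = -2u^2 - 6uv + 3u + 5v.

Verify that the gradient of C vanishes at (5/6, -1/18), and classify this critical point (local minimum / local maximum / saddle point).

∇C = (-4u - 6v + 3, -6u + 5); substituting (5/6, -1/18) gives ∇C = (0, 0), so (5/6, -1/18) is indeed a critical point.
The Hessian of C is constant: H = [[-4, -6], [-6, 0]].
det(H) = (-4)·0 − (-6)² = -36.
Since det(H) < 0, H is indefinite and the critical point is a saddle point.

saddle point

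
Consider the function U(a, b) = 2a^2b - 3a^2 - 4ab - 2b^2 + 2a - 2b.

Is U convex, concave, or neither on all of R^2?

neither

The term 2a^2b is cubic, so the Hessian is not constant.
∂²U/∂a² = 4b - 6, which takes both signs as b varies (negative for sufficiently negative b). A diagonal entry of the Hessian changing sign means the Hessian is neither positive- nor negative-semidefinite on all of R^2.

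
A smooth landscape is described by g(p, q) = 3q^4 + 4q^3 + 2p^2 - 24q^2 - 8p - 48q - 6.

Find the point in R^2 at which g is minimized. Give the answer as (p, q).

g(p,q) separates as A(p) + B(q) − 6, so its minimum is min A + min B − 6.
A'(p) = 4p - 8 vanishes at p ∈ {2}; B'(q) = 12(q - 2)(q + 1)(q + 2) vanishes at q ∈ {-2, -1, 2}.
Local minima of A (where A''>0): A(2)=-8. Local minima of B: B(-2)=16, B(2)=-112.
So the global minimum of g is A(2) + B(2) − 6 = -8 − 112 − 6 = -126, attained at (2, 2).

(2, 2)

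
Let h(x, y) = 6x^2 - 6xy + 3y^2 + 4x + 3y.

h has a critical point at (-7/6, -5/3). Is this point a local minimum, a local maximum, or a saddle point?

The Hessian of h is constant: H = [[12, -6], [-6, 6]].
det(H) = 12·6 − (-6)² = 36.
det(H) > 0 and tr(H) = 18 > 0, so H is positive definite and the point is a local minimum.

local minimum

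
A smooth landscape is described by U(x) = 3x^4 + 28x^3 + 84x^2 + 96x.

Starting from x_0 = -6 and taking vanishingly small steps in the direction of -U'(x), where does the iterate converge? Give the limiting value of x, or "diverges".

-4

U'(x) = 12(x + 1)(x + 2)(x + 4), so U'(-6) = -480.
Gradient descent moves in the -U' direction, i.e. x is increasing.
The nearest critical point in that direction is x = -4, where U'' = 72 > 0 (a local minimum). The iterate converges there.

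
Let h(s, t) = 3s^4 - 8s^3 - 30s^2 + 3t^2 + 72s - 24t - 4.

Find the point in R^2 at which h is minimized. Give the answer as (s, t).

(-2, 4)

h(s,t) separates as P(s) + Q(t) − 4, so its minimum is min P + min Q − 4.
P'(s) = 12(s - 3)(s - 1)(s + 2) vanishes at s ∈ {-2, 1, 3}; Q'(t) = 6(t - 4) vanishes at t ∈ {4}.
Local minima of P (where P''>0): P(-2)=-152, P(3)=-27. Local minima of Q: Q(4)=-48.
So the global minimum of h is P(-2) + Q(4) − 4 = -152 − 48 − 4 = -204, attained at (-2, 4).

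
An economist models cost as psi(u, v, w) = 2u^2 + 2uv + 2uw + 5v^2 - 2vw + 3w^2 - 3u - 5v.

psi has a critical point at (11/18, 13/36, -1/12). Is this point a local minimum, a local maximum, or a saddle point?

The Hessian is constant: H = [[4, 2, 2], [2, 10, -2], [2, -2, 6]].
Leading principal minors: Δ₁ = 4, Δ₂ = 36, Δ₃ = 144.
All leading minors are positive, so H is positive definite: a local minimum.

local minimum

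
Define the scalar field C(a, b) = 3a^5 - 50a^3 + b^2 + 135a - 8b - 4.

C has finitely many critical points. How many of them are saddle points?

2

C separates as a function of a plus a function of b, so ∇C=0 decouples.
∂C/∂a = 15(a - 3)(a - 1)(a + 1)(a + 3) = 0 at a ∈ {-3, -1, 1, 3}; ∂C/∂b = 2(b - 4) = 0 at b ∈ {4}.
The Hessian is diagonal: diag(C_aa, C_bb). Second derivatives: C_aa(-3)=-720, C_aa(-1)=240, C_aa(1)=-240, C_aa(3)=720; C_bb(4)=2.
Saddle points occur where the two diagonal entries have opposite signs: (-3, 4), (1, 4). Count: 2.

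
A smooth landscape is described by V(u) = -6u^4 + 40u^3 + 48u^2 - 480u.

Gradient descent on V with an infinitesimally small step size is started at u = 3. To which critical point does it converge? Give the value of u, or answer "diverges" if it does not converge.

V'(u) = -24(u - 5)(u - 2)(u + 2), so V'(3) = 240.
Gradient descent moves in the -V' direction, i.e. u is decreasing.
The nearest critical point in that direction is u = 2, where V'' = 288 > 0 (a local minimum). The iterate converges there.

2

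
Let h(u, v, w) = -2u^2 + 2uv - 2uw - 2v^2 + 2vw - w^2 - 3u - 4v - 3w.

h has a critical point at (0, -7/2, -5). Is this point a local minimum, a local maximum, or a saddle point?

local maximum

The Hessian is constant: H = [[-4, 2, -2], [2, -4, 2], [-2, 2, -2]].
Leading principal minors: Δ₁ = -4, Δ₂ = 12, Δ₃ = -8.
The minors alternate sign starting negative (−, +, −), so H is negative definite: a local maximum.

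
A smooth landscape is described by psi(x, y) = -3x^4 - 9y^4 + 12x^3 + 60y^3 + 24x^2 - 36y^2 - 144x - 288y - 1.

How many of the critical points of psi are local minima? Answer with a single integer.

1

psi separates as a function of x plus a function of y, so ∇psi=0 decouples.
∂psi/∂x = -12(x - 3)(x - 2)(x + 2) = 0 at x ∈ {-2, 2, 3}; ∂psi/∂y = -36(y - 4)(y - 2)(y + 1) = 0 at y ∈ {-1, 2, 4}.
The Hessian is diagonal: diag(psi_xx, psi_yy). Second derivatives: psi_xx(-2)=-240, psi_xx(2)=48, psi_xx(3)=-60; psi_yy(-1)=-540, psi_yy(2)=216, psi_yy(4)=-360.
Local minima occur where both diagonal entries positive: (2, 2). Count: 1.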